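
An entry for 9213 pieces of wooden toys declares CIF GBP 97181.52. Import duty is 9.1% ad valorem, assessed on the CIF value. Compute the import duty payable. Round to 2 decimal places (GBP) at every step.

Import duty: GBP 8843.52

Import duty = 97181.52 × 9.1% = 8843.52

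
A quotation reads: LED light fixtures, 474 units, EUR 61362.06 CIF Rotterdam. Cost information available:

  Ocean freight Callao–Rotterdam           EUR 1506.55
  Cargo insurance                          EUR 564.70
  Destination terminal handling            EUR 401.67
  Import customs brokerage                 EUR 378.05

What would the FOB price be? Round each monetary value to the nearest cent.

FOB price: EUR 59290.81

Not relevant to the conversion: brokerage, destination terminal — on the buyer under both terms; not part of either seller's price.
From CIF to FOB, the seller no longer bears: freight, insurance.
FOB price = 61362.06 − 1506.55 − 564.70 = 59290.81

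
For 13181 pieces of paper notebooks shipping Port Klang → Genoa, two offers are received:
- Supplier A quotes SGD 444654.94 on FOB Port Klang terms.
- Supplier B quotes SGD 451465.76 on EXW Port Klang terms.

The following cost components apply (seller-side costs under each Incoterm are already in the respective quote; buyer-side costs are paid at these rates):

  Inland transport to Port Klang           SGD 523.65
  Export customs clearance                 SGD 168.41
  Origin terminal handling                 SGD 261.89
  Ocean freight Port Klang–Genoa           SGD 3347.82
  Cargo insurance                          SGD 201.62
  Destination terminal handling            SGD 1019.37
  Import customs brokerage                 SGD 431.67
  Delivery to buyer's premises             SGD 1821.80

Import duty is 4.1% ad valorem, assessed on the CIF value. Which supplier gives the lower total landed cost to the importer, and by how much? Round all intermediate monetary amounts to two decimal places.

Supplier A (FOB):
CIF value = FOB price + freight + insurance = 444654.94 + 3347.82 + 201.62 = 448204.38
Import duty = 448204.38 × 4.1% = 18376.38
Buyer bears (A): 3347.82 + 201.62 + 1019.37 + 431.67 + 1821.80 = 6822.28
Landed cost (A) = invoice 444654.94 + 6822.28 + duty 18376.38 = 469853.60
Supplier B (EXW):
CIF value = EXW price + inland to port + export clearance + origin terminal + freight + insurance = 451465.76 + 523.65 + 168.41 + 261.89 + 3347.82 + 201.62 = 455969.15
Import duty = 455969.15 × 4.1% = 18694.74
Buyer bears (B): 523.65 + 168.41 + 261.89 + 3347.82 + 201.62 + 1019.37 + 431.67 + 1821.80 = 7776.23
Landed cost (B) = invoice 451465.76 + 7776.23 + duty 18694.74 = 477936.73
Difference = |469853.60 − 477936.73| = 8083.13

Supplier A is cheaper by SGD 8083.13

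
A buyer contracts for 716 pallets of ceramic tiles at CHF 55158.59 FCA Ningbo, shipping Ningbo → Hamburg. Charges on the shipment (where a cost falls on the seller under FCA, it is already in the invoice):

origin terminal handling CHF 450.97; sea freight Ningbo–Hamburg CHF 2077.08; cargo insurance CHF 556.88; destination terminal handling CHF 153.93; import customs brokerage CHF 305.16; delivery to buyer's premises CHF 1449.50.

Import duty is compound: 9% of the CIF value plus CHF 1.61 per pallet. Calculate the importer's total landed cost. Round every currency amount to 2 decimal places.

Total landed cost: CHF 66546.79

FCA: the seller delivers export-cleared goods to the carrier; the buyer bears costs from that point.
CIF value = FCA price + origin terminal + freight + insurance = 55158.59 + 450.97 + 2077.08 + 556.88 = 58243.52
Ad valorem component: 58243.52 × 9% = 5241.92
Specific component: 716 × 1.61 = 1152.76
Import duty = 5241.92 + 1152.76 = 6394.68
Buyer bears: origin terminal 450.97 + freight 2077.08 + insurance 556.88 + destination terminal 153.93 + brokerage 305.16 + delivery 1449.50 + duty 6394.68 = 11388.20
Landed cost = invoice 55158.59 + 11388.20 = 66546.79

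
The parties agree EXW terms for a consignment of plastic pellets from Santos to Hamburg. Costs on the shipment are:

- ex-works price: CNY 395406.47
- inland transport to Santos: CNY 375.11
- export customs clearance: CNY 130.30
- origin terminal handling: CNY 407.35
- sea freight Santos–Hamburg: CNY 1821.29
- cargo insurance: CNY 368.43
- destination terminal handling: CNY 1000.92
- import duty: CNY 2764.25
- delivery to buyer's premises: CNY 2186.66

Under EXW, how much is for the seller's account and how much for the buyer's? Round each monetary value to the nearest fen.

EXW: the seller makes goods available at their premises; the buyer bears all onward costs.
Seller's account: goods 395406.47 = 395406.47
Buyer's account: inland to port 375.11 + export clearance 130.30 + origin terminal 407.35 + freight 1821.29 + insurance 368.43 + destination terminal 1000.92 + duty 2764.25 + delivery 2186.66 = 9054.31

Seller: CNY 395406.47; buyer: CNY 9054.31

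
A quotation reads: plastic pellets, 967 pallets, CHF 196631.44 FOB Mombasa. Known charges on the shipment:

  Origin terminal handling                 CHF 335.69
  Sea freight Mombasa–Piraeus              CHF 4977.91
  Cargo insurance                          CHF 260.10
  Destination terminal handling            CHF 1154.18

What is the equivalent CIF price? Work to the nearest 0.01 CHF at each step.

Not relevant to the conversion: origin terminal — on the seller under both FOB and CIF; already in the FOB price and stays in the CIF price. destination terminal — on the buyer under both terms; not part of either seller's price.
From FOB to CIF, the seller additionally bears: freight, insurance.
CIF price = 196631.44 + 4977.91 + 260.10 = 201869.45

CIF price: CHF 201869.45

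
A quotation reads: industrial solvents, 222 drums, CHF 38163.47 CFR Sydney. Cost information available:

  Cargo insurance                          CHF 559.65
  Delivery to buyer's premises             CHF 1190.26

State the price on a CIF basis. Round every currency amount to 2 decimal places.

CIF price: CHF 38723.12

Not relevant to the conversion: delivery — on the buyer under both terms; not part of either seller's price.
From CFR to CIF, the seller additionally bears: insurance.
CIF price = 38163.47 + 559.65 = 38723.12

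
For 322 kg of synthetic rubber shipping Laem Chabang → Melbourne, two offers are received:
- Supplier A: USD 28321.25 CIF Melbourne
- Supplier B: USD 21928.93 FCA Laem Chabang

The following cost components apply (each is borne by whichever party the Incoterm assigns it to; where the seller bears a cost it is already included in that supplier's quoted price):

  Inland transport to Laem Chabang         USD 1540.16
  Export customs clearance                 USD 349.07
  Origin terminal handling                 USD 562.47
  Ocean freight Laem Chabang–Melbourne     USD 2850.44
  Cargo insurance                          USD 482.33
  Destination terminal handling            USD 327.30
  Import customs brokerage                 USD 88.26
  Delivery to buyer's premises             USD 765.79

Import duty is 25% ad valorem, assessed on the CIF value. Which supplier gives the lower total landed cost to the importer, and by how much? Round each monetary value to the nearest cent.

Supplier B is cheaper by USD 3121.35

Supplier A (CIF):
The CIF price already equals the CIF value: 28321.25
Import duty = 28321.25 × 25% = 7080.31
Buyer bears (A): 327.30 + 88.26 + 765.79 = 1181.35
Landed cost (A) = invoice 28321.25 + 1181.35 + duty 7080.31 = 36582.91
Supplier B (FCA):
CIF value = FCA price + origin terminal + freight + insurance = 21928.93 + 562.47 + 2850.44 + 482.33 = 25824.17
Import duty = 25824.17 × 25% = 6456.04
Buyer bears (B): 562.47 + 2850.44 + 482.33 + 327.30 + 88.26 + 765.79 = 5076.59
Landed cost (B) = invoice 21928.93 + 5076.59 + duty 6456.04 = 33461.56
Difference = |36582.91 − 33461.56| = 3121.35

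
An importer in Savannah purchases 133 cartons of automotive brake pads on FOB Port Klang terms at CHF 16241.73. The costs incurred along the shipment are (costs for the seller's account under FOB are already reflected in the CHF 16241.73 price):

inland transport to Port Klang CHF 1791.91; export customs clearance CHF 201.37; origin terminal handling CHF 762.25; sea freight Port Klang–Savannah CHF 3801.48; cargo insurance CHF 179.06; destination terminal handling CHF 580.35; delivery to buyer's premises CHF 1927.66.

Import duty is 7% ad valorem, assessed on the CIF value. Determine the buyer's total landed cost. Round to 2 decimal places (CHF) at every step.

FOB: the seller bears costs until goods are on board at the origin port; the buyer bears freight, insurance and all costs thereafter.
Already in the invoice (seller's account under FOB): inland to port, export clearance, origin terminal — exclude.
CIF value = FOB price + freight + insurance = 16241.73 + 3801.48 + 179.06 = 20222.27
Import duty = 20222.27 × 7% = 1415.56
Buyer bears: freight 3801.48 + insurance 179.06 + destination terminal 580.35 + delivery 1927.66 + duty 1415.56 = 7904.11
Landed cost = invoice 16241.73 + 7904.11 = 24145.84

Total landed cost: CHF 24145.84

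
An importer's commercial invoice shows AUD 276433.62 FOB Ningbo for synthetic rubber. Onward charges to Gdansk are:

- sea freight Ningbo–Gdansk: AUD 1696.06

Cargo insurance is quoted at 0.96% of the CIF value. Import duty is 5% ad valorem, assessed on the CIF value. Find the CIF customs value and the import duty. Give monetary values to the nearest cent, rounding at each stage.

CIF value: AUD 280825.61; import duty: AUD 14041.28

Let C be the CIF value. C = FOB price + freight + 0.96% × C
C − 0.96% × C = 276433.62 + 1696.06
0.9904 × C = 278129.68
C = 278129.68 / 0.9904 = 280825.61
Insurance premium = 0.96% × 280825.61 = 2695.93
Import duty = 280825.61 × 5% = 14041.28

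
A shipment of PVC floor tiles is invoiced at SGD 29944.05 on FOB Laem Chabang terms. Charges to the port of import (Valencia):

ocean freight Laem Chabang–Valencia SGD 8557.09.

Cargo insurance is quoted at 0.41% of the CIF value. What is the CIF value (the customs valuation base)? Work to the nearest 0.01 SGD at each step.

CIF value: SGD 38659.64

Let C be the CIF value. C = FOB price + freight + 0.41% × C
C − 0.41% × C = 29944.05 + 8557.09
0.9959 × C = 38501.14
C = 38501.14 / 0.9959 = 38659.64
Insurance premium = 0.41% × 38659.64 = 158.50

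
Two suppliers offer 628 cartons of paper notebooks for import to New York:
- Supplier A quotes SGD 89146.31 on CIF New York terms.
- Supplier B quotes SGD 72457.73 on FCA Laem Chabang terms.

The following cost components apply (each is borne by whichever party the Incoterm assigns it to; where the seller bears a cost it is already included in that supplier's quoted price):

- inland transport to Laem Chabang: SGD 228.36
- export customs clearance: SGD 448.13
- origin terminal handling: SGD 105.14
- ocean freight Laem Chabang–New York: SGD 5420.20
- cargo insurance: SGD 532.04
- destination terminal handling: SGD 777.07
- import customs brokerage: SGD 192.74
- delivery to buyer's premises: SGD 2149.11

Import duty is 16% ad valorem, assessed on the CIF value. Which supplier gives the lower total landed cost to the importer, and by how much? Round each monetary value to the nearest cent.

Supplier A (CIF):
The CIF price already equals the CIF value: 89146.31
Import duty = 89146.31 × 16% = 14263.41
Buyer bears (A): 777.07 + 192.74 + 2149.11 = 3118.92
Landed cost (A) = invoice 89146.31 + 3118.92 + duty 14263.41 = 106528.64
Supplier B (FCA):
CIF value = FCA price + origin terminal + freight + insurance = 72457.73 + 105.14 + 5420.20 + 532.04 = 78515.11
Import duty = 78515.11 × 16% = 12562.42
Buyer bears (B): 105.14 + 5420.20 + 532.04 + 777.07 + 192.74 + 2149.11 = 9176.30
Landed cost (B) = invoice 72457.73 + 9176.30 + duty 12562.42 = 94196.45
Difference = |106528.64 − 94196.45| = 12332.19

Supplier B is cheaper by SGD 12332.19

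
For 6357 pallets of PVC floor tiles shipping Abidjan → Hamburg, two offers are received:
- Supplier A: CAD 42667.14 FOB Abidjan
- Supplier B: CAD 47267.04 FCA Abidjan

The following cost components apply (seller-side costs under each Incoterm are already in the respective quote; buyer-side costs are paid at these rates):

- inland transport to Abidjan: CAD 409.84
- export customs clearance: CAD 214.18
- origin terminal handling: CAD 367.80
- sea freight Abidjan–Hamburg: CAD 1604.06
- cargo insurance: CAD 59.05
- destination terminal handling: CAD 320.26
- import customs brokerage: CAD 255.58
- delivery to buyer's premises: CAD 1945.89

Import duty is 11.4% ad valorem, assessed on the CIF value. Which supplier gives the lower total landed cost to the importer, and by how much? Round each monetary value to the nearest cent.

Supplier A (FOB):
CIF value = FOB price + freight + insurance = 42667.14 + 1604.06 + 59.05 = 44330.25
Import duty = 44330.25 × 11.4% = 5053.65
Buyer bears (A): 1604.06 + 59.05 + 320.26 + 255.58 + 1945.89 = 4184.84
Landed cost (A) = invoice 42667.14 + 4184.84 + duty 5053.65 = 51905.63
Supplier B (FCA):
CIF value = FCA price + origin terminal + freight + insurance = 47267.04 + 367.80 + 1604.06 + 59.05 = 49297.95
Import duty = 49297.95 × 11.4% = 5619.97
Buyer bears (B): 367.80 + 1604.06 + 59.05 + 320.26 + 255.58 + 1945.89 = 4552.64
Landed cost (B) = invoice 47267.04 + 4552.64 + duty 5619.97 = 57439.65
Difference = |51905.63 − 57439.65| = 5534.02

Supplier A is cheaper by CAD 5534.02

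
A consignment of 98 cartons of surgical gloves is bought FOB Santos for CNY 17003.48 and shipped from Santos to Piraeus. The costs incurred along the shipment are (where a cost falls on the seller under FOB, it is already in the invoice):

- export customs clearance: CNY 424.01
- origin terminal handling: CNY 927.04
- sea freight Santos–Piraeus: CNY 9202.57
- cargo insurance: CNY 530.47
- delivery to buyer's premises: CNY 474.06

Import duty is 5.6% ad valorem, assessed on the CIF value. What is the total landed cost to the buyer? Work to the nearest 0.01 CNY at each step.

FOB: the seller bears costs until goods are on board at the origin port; the buyer bears freight, insurance and all costs thereafter.
Already in the invoice (seller's account under FOB): export clearance, origin terminal — exclude.
CIF value = FOB price + freight + insurance = 17003.48 + 9202.57 + 530.47 = 26736.52
Import duty = 26736.52 × 5.6% = 1497.25
Buyer bears: freight 9202.57 + insurance 530.47 + delivery 474.06 + duty 1497.25 = 11704.35
Landed cost = invoice 17003.48 + 11704.35 = 28707.83

Total landed cost: CNY 28707.83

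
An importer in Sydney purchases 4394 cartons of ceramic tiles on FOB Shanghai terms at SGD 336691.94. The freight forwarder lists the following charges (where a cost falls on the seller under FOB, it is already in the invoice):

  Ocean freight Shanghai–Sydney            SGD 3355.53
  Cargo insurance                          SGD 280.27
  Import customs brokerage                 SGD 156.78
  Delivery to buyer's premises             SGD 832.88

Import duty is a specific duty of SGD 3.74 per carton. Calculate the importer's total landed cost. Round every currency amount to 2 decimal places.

Total landed cost: SGD 357750.96

FOB: the seller bears costs until goods are on board at the origin port; the buyer bears freight, insurance and all costs thereafter.
CIF value = FOB price + freight + insurance = 336691.94 + 3355.53 + 280.27 = 340327.74
Import duty = 4394 × 3.74 = 16433.56
Buyer bears: freight 3355.53 + insurance 280.27 + brokerage 156.78 + delivery 832.88 + duty 16433.56 = 21059.02
Landed cost = invoice 336691.94 + 21059.02 = 357750.96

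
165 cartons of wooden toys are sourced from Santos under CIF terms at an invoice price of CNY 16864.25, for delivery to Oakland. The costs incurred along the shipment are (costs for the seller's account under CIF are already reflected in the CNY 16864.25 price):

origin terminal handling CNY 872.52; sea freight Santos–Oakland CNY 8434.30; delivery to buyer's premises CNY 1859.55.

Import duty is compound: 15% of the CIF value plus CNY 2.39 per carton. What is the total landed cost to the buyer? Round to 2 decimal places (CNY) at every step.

Total landed cost: CNY 21647.79

CIF: the seller pays costs through ocean freight and marine insurance to the destination port.
Already in the invoice (seller's account under CIF): origin terminal, freight — exclude.
The CIF price already equals the CIF value: 16864.25
Ad valorem component: 16864.25 × 15% = 2529.64
Specific component: 165 × 2.39 = 394.35
Import duty = 2529.64 + 394.35 = 2923.99
Buyer bears: delivery 1859.55 + duty 2923.99 = 4783.54
Landed cost = invoice 16864.25 + 4783.54 = 21647.79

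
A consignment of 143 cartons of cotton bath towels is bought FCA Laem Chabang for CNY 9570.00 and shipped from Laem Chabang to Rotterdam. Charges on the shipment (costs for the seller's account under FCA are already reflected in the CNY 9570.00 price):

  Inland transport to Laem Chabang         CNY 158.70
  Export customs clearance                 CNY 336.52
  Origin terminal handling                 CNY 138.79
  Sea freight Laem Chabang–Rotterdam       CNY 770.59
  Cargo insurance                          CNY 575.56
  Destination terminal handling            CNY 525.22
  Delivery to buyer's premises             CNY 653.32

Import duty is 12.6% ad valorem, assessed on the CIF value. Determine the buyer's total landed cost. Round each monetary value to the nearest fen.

Total landed cost: CNY 13626.40

FCA: the seller delivers export-cleared goods to the carrier; the buyer bears costs from that point.
Already in the invoice (seller's account under FCA): inland to port, export clearance — exclude.
CIF value = FCA price + origin terminal + freight + insurance = 9570.00 + 138.79 + 770.59 + 575.56 = 11054.94
Import duty = 11054.94 × 12.6% = 1392.92
Buyer bears: origin terminal 138.79 + freight 770.59 + insurance 575.56 + destination terminal 525.22 + delivery 653.32 + duty 1392.92 = 4056.40
Landed cost = invoice 9570.00 + 4056.40 = 13626.40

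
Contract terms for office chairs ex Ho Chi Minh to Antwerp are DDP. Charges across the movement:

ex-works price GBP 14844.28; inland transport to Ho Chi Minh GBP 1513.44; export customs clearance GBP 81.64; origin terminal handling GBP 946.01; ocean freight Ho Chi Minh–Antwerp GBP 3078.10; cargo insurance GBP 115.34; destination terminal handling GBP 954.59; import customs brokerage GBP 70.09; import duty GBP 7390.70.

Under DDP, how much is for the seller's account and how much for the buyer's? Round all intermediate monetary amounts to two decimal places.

DDP: the seller bears all costs including import duty.
Seller's account: goods 14844.28 + inland to port 1513.44 + export clearance 81.64 + origin terminal 946.01 + freight 3078.10 + insurance 115.34 + destination terminal 954.59 + brokerage 70.09 + duty 7390.70 = 28994.19
Buyer's account: 0.00

Seller: GBP 28994.19; buyer: GBP 0.00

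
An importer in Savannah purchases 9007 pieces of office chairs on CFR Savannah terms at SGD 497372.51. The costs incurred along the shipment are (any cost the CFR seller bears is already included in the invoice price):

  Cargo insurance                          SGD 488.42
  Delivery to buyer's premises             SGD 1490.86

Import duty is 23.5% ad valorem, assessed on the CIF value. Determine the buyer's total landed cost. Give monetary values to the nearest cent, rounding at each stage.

Total landed cost: SGD 616349.11

CFR: the seller pays costs through ocean freight to the destination port, but not insurance.
CIF value = CFR price + insurance = 497372.51 + 488.42 = 497860.93
Import duty = 497860.93 × 23.5% = 116997.32
Buyer bears: insurance 488.42 + delivery 1490.86 + duty 116997.32 = 118976.60
Landed cost = invoice 497372.51 + 118976.60 = 616349.11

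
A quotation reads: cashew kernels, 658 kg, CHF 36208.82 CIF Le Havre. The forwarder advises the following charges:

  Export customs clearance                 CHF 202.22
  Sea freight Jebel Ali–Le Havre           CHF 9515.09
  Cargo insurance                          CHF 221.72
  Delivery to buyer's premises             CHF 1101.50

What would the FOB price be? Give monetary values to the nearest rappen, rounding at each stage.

Not relevant to the conversion: export clearance — on the seller under both CIF and FOB; already in the CIF price and stays in the FOB price. delivery — on the buyer under both terms; not part of either seller's price.
From CIF to FOB, the seller no longer bears: freight, insurance.
FOB price = 36208.82 − 9515.09 − 221.72 = 26472.01

FOB price: CHF 26472.01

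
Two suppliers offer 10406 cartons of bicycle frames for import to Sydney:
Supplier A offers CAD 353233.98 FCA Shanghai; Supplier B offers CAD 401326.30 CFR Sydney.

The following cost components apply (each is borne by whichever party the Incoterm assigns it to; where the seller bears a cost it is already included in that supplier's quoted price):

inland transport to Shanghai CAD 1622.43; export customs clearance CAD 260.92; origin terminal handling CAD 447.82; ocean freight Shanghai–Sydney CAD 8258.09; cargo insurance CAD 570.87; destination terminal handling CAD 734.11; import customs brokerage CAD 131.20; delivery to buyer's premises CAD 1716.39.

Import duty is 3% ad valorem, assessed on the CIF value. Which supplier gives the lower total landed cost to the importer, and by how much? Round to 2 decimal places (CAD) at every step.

Supplier A (FCA):
CIF value = FCA price + origin terminal + freight + insurance = 353233.98 + 447.82 + 8258.09 + 570.87 = 362510.76
Import duty = 362510.76 × 3% = 10875.32
Buyer bears (A): 447.82 + 8258.09 + 570.87 + 734.11 + 131.20 + 1716.39 = 11858.48
Landed cost (A) = invoice 353233.98 + 11858.48 + duty 10875.32 = 375967.78
Supplier B (CFR):
CIF value = CFR price + insurance = 401326.30 + 570.87 = 401897.17
Import duty = 401897.17 × 3% = 12056.92
Buyer bears (B): 570.87 + 734.11 + 131.20 + 1716.39 = 3152.57
Landed cost (B) = invoice 401326.30 + 3152.57 + duty 12056.92 = 416535.79
Difference = |375967.78 − 416535.79| = 40568.01

Supplier A is cheaper by CAD 40568.01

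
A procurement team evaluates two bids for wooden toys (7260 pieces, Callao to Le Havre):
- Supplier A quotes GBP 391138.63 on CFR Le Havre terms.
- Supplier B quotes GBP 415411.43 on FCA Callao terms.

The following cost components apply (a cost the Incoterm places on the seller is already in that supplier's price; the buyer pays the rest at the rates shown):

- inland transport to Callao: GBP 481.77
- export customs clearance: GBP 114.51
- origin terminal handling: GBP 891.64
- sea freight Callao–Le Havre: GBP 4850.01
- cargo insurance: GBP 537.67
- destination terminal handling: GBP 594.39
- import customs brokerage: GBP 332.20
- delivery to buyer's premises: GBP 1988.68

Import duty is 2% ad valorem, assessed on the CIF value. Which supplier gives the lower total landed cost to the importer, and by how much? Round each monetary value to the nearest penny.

Supplier A is cheaper by GBP 30614.74

Supplier A (CFR):
CIF value = CFR price + insurance = 391138.63 + 537.67 = 391676.30
Import duty = 391676.30 × 2% = 7833.53
Buyer bears (A): 537.67 + 594.39 + 332.20 + 1988.68 = 3452.94
Landed cost (A) = invoice 391138.63 + 3452.94 + duty 7833.53 = 402425.10
Supplier B (FCA):
CIF value = FCA price + origin terminal + freight + insurance = 415411.43 + 891.64 + 4850.01 + 537.67 = 421690.75
Import duty = 421690.75 × 2% = 8433.82
Buyer bears (B): 891.64 + 4850.01 + 537.67 + 594.39 + 332.20 + 1988.68 = 9194.59
Landed cost (B) = invoice 415411.43 + 9194.59 + duty 8433.82 = 433039.84
Difference = |402425.10 − 433039.84| = 30614.74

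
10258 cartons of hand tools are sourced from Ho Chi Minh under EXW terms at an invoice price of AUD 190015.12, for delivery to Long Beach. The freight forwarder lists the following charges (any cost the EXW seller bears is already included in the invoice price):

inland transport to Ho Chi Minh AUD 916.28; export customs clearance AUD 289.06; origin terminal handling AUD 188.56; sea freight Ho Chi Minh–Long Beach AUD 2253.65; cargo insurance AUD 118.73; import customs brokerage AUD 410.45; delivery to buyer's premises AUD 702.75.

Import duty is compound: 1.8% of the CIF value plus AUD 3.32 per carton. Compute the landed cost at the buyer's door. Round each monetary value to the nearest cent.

EXW: the seller makes goods available at their premises; the buyer bears all onward costs.
CIF value = EXW price + inland to port + export clearance + origin terminal + freight + insurance = 190015.12 + 916.28 + 289.06 + 188.56 + 2253.65 + 118.73 = 193781.40
Ad valorem component: 193781.40 × 1.8% = 3488.07
Specific component: 10258 × 3.32 = 34056.56
Import duty = 3488.07 + 34056.56 = 37544.63
Buyer bears: inland to port 916.28 + export clearance 289.06 + origin terminal 188.56 + freight 2253.65 + insurance 118.73 + brokerage 410.45 + delivery 702.75 + duty 37544.63 = 42424.11
Landed cost = invoice 190015.12 + 42424.11 = 232439.23

Total landed cost: AUD 232439.23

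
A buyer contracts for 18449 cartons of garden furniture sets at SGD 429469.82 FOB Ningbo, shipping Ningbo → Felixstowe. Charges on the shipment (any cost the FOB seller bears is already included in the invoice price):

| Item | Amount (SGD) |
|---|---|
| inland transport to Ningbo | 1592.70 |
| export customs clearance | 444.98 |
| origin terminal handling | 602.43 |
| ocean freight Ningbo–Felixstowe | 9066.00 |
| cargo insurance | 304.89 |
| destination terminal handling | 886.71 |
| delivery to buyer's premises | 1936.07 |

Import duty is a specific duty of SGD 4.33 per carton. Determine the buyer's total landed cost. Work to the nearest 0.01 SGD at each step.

Total landed cost: SGD 521547.66

FOB: the seller bears costs until goods are on board at the origin port; the buyer bears freight, insurance and all costs thereafter.
Already in the invoice (seller's account under FOB): inland to port, export clearance, origin terminal — exclude.
CIF value = FOB price + freight + insurance = 429469.82 + 9066.00 + 304.89 = 438840.71
Import duty = 18449 × 4.33 = 79884.17
Buyer bears: freight 9066.00 + insurance 304.89 + destination terminal 886.71 + delivery 1936.07 + duty 79884.17 = 92077.84
Landed cost = invoice 429469.82 + 92077.84 = 521547.66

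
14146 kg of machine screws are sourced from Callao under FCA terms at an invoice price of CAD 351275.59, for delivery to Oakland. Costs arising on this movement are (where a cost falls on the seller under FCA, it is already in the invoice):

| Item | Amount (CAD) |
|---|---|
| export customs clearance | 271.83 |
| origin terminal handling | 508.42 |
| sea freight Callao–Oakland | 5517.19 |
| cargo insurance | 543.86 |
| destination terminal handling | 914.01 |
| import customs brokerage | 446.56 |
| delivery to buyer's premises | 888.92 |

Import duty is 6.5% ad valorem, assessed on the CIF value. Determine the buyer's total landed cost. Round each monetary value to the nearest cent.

FCA: the seller delivers export-cleared goods to the carrier; the buyer bears costs from that point.
Already in the invoice (seller's account under FCA): export clearance — exclude.
CIF value = FCA price + origin terminal + freight + insurance = 351275.59 + 508.42 + 5517.19 + 543.86 = 357845.06
Import duty = 357845.06 × 6.5% = 23259.93
Buyer bears: origin terminal 508.42 + freight 5517.19 + insurance 543.86 + destination terminal 914.01 + brokerage 446.56 + delivery 888.92 + duty 23259.93 = 32078.89
Landed cost = invoice 351275.59 + 32078.89 = 383354.48

Total landed cost: CAD 383354.48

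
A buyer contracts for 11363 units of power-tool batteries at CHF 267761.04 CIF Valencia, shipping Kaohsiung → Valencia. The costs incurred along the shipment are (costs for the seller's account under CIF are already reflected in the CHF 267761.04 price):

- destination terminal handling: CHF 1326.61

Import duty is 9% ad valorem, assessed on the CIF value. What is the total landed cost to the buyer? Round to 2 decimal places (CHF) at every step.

Total landed cost: CHF 293186.14

CIF: the seller pays costs through ocean freight and marine insurance to the destination port.
The CIF price already equals the CIF value: 267761.04
Import duty = 267761.04 × 9% = 24098.49
Buyer bears: destination terminal 1326.61 + duty 24098.49 = 25425.10
Landed cost = invoice 267761.04 + 25425.10 = 293186.14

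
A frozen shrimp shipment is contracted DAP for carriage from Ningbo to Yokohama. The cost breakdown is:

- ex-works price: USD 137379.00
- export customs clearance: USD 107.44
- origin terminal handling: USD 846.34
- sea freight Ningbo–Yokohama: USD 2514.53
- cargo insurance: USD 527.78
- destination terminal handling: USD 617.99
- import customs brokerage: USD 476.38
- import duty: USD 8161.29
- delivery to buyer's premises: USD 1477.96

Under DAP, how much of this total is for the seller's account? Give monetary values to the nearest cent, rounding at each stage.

DAP: the seller bears all costs to the named destination except import duty and clearance.
Seller's account: goods 137379.00 + export clearance 107.44 + origin terminal 846.34 + freight 2514.53 + insurance 527.78 + destination terminal 617.99 + delivery 1477.96 = 143471.04
Buyer's account: brokerage 476.38 + duty 8161.29 = 8637.67

Seller's account: USD 143471.04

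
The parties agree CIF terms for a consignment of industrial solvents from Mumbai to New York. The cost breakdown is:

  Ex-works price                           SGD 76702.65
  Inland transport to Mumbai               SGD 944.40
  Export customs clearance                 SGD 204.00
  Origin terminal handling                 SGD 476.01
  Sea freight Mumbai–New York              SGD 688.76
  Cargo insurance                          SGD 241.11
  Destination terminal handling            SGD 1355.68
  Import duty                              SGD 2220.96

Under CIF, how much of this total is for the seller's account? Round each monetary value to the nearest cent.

CIF: the seller pays costs through ocean freight and marine insurance to the destination port.
Seller's account: goods 76702.65 + inland to port 944.40 + export clearance 204.00 + origin terminal 476.01 + freight 688.76 + insurance 241.11 = 79256.93
Buyer's account: destination terminal 1355.68 + duty 2220.96 = 3576.64

Seller's account: SGD 79256.93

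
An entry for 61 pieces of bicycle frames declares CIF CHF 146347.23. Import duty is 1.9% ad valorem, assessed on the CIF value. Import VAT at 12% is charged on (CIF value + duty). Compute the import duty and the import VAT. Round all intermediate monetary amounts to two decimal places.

Import duty = 146347.23 × 1.9% = 2780.60
VAT base = CIF + duty = 146347.23 + 2780.60 = 149127.83
Import VAT = 149127.83 × 12% = 17895.34

Import duty: CHF 2780.60; import VAT: CHF 17895.34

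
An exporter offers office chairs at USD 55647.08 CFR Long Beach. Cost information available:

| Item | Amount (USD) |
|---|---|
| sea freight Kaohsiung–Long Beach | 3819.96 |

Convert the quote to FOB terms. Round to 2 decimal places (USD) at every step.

From CFR to FOB, the seller no longer bears: freight.
FOB price = 55647.08 − 3819.96 = 51827.12

FOB price: USD 51827.12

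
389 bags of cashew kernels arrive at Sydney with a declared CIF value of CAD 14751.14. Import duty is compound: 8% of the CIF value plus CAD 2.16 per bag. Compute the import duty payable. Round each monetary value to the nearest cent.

Ad valorem component: 14751.14 × 8% = 1180.09
Specific component: 389 × 2.16 = 840.24
Import duty = 1180.09 + 840.24 = 2020.33

Import duty: CAD 2020.33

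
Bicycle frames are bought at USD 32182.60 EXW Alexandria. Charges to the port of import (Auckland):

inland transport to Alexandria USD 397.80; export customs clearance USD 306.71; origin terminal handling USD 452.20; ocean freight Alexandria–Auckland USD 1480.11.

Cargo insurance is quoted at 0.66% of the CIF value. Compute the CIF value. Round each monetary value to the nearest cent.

Let C be the CIF value. C = EXW price + pre-shipment costs + freight + 0.66% × C
C − 0.66% × C = 32182.60 + 397.80 + 306.71 + 452.20 + 1480.11
0.9934 × C = 34819.42
C = 34819.42 / 0.9934 = 35050.75
Insurance premium = 0.66% × 35050.75 = 231.33

CIF value: USD 35050.75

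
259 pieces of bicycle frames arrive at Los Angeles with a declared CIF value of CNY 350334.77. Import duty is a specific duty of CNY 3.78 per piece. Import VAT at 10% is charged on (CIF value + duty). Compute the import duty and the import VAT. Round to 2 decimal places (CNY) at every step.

Import duty = 259 × 3.78 = 979.02
VAT base = CIF + duty = 350334.77 + 979.02 = 351313.79
Import VAT = 351313.79 × 10% = 35131.38

Import duty: CNY 979.02; import VAT: CNY 35131.38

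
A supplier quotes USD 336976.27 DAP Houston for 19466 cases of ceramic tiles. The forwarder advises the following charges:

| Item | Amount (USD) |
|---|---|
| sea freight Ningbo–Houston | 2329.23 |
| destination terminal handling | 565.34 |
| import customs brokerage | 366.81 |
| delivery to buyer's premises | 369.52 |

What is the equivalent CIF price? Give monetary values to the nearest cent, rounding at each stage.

CIF price: USD 336041.41

Not relevant to the conversion: freight — on the seller under both DAP and CIF; already in the DAP price and stays in the CIF price. brokerage — on the buyer under both terms; not part of either seller's price.
From DAP to CIF, the seller no longer bears: destination terminal, delivery.
CIF price = 336976.27 − 565.34 − 369.52 = 336041.41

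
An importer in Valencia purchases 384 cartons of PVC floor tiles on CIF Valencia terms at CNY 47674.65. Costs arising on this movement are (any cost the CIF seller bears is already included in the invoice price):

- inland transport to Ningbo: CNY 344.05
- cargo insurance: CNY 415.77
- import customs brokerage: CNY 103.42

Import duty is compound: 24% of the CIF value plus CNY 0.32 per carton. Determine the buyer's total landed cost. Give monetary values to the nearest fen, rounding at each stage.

Total landed cost: CNY 59342.87

CIF: the seller pays costs through ocean freight and marine insurance to the destination port.
Already in the invoice (seller's account under CIF): inland to port, insurance — exclude.
The CIF price already equals the CIF value: 47674.65
Ad valorem component: 47674.65 × 24% = 11441.92
Specific component: 384 × 0.32 = 122.88
Import duty = 11441.92 + 122.88 = 11564.80
Buyer bears: brokerage 103.42 + duty 11564.80 = 11668.22
Landed cost = invoice 47674.65 + 11668.22 = 59342.87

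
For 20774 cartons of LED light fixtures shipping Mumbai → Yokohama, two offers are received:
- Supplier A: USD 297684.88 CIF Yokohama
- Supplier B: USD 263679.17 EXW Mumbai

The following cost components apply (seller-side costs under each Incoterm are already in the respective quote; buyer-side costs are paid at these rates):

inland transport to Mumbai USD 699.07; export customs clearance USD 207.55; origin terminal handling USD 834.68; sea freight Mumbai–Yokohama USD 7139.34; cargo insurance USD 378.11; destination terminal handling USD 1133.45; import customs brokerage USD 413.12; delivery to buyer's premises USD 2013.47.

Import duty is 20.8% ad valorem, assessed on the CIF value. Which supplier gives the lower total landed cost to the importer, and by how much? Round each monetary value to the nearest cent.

Supplier B is cheaper by USD 29894.33

Supplier A (CIF):
The CIF price already equals the CIF value: 297684.88
Import duty = 297684.88 × 20.8% = 61918.46
Buyer bears (A): 1133.45 + 413.12 + 2013.47 = 3560.04
Landed cost (A) = invoice 297684.88 + 3560.04 + duty 61918.46 = 363163.38
Supplier B (EXW):
CIF value = EXW price + inland to port + export clearance + origin terminal + freight + insurance = 263679.17 + 699.07 + 207.55 + 834.68 + 7139.34 + 378.11 = 272937.92
Import duty = 272937.92 × 20.8% = 56771.09
Buyer bears (B): 699.07 + 207.55 + 834.68 + 7139.34 + 378.11 + 1133.45 + 413.12 + 2013.47 = 12818.79
Landed cost (B) = invoice 263679.17 + 12818.79 + duty 56771.09 = 333269.05
Difference = |363163.38 − 333269.05| = 29894.33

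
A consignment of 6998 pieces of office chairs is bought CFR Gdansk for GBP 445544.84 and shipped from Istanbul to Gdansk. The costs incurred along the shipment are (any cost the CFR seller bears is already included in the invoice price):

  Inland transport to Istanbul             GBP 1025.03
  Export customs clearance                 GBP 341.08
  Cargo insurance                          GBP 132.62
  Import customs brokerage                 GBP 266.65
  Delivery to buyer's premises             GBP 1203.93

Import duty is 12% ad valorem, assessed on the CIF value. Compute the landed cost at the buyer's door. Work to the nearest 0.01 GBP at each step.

Total landed cost: GBP 500629.34

CFR: the seller pays costs through ocean freight to the destination port, but not insurance.
Already in the invoice (seller's account under CFR): inland to port, export clearance — exclude.
CIF value = CFR price + insurance = 445544.84 + 132.62 = 445677.46
Import duty = 445677.46 × 12% = 53481.30
Buyer bears: insurance 132.62 + brokerage 266.65 + delivery 1203.93 + duty 53481.30 = 55084.50
Landed cost = invoice 445544.84 + 55084.50 = 500629.34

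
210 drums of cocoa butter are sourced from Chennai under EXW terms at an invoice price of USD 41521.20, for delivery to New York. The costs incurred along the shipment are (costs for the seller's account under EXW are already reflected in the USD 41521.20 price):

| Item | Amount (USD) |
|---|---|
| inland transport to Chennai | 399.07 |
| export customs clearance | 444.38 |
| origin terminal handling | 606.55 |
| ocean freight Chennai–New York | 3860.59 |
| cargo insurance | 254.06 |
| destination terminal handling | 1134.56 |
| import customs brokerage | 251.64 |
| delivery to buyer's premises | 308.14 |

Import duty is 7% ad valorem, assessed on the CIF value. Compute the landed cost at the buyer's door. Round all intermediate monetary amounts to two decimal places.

EXW: the seller makes goods available at their premises; the buyer bears all onward costs.
CIF value = EXW price + inland to port + export clearance + origin terminal + freight + insurance = 41521.20 + 399.07 + 444.38 + 606.55 + 3860.59 + 254.06 = 47085.85
Import duty = 47085.85 × 7% = 3296.01
Buyer bears: inland to port 399.07 + export clearance 444.38 + origin terminal 606.55 + freight 3860.59 + insurance 254.06 + destination terminal 1134.56 + brokerage 251.64 + delivery 308.14 + duty 3296.01 = 10555.00
Landed cost = invoice 41521.20 + 10555.00 = 52076.20

Total landed cost: USD 52076.20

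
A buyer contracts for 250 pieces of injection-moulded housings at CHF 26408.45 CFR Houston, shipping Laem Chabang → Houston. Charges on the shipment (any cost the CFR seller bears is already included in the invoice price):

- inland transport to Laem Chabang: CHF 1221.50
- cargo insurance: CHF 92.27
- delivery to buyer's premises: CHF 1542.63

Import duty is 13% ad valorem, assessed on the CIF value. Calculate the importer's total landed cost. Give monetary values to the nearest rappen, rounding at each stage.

CFR: the seller pays costs through ocean freight to the destination port, but not insurance.
Already in the invoice (seller's account under CFR): inland to port — exclude.
CIF value = CFR price + insurance = 26408.45 + 92.27 = 26500.72
Import duty = 26500.72 × 13% = 3445.09
Buyer bears: insurance 92.27 + delivery 1542.63 + duty 3445.09 = 5079.99
Landed cost = invoice 26408.45 + 5079.99 = 31488.44

Total landed cost: CHF 31488.44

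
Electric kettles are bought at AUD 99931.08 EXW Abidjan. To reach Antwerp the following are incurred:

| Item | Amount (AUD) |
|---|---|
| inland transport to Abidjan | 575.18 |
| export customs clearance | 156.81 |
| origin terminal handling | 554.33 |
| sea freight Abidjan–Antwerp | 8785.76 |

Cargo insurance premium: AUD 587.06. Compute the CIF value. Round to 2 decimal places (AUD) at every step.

CIF value: AUD 110590.22

CIF = EXW price + pre-shipment costs + freight + insurance
CIF = 99931.08 + 575.18 + 156.81 + 554.33 + 8785.76 + 587.06 = 110590.22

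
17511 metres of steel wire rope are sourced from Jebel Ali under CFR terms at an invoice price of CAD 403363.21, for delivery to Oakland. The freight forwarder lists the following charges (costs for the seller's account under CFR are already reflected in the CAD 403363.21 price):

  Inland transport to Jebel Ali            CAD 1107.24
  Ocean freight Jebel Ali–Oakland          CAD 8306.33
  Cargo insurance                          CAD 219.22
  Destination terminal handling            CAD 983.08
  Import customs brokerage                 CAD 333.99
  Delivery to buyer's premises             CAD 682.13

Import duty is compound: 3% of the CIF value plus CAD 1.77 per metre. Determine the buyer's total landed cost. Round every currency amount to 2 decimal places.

Total landed cost: CAD 448683.57

CFR: the seller pays costs through ocean freight to the destination port, but not insurance.
Already in the invoice (seller's account under CFR): inland to port, freight — exclude.
CIF value = CFR price + insurance = 403363.21 + 219.22 = 403582.43
Ad valorem component: 403582.43 × 3% = 12107.47
Specific component: 17511 × 1.77 = 30994.47
Import duty = 12107.47 + 30994.47 = 43101.94
Buyer bears: insurance 219.22 + destination terminal 983.08 + brokerage 333.99 + delivery 682.13 + duty 43101.94 = 45320.36
Landed cost = invoice 403363.21 + 45320.36 = 448683.57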